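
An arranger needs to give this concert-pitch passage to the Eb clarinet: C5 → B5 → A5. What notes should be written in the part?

A4 G#5 F#5

Written C4 sounds as Eb4 on the Eb clarinet, so concert pitches are written a minor third down.
C5 -> A4
B5 -> G#5
A5 -> F#5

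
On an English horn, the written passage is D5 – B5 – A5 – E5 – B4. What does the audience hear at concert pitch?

Written C4 on the English horn sounds as F3, a perfect fifth lower; apply that shift to every note.
D5 to G4
B5 to E5
A5 to D5
E5 to A4
B4 to E4

G4 E5 D5 A4 E4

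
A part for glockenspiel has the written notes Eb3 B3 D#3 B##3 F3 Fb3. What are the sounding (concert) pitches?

The glockenspiel sounds a perfect fifteenth above written, so transpose each written note up a perfect fifteenth.
Eb3 to Eb5
B3 to B5
D#3 to D#5
B##3 to B##5
F3 to F5
Fb3 to Fb5

Eb5 B5 D#5 B##5 F5 Fb5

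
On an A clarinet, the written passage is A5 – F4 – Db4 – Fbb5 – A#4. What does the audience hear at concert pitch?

The A clarinet sounds a minor third below written, so transpose each written note down a minor third.
A5 gives F#5
F4 gives D4
Db4 gives Bb3
Fbb5 gives Dbb5
A#4 gives F##4

F#5 D4 Bb3 Dbb5 F##4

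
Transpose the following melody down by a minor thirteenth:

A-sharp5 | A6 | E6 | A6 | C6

A#5 gives C##4
A6 gives C#5
E6 gives G#4
A6 gives C#5
C6 gives E4

C##4 C#5 G#4 C#5 E4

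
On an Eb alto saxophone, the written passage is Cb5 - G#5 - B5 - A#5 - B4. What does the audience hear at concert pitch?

Ebb4 B4 D5 C#5 D4

The Eb alto saxophone sounds a major sixth below written, so transpose each written note down a major sixth.
Cb5 becomes Ebb4
G#5 becomes B4
B5 becomes D5
A#5 becomes C#5
B4 becomes D4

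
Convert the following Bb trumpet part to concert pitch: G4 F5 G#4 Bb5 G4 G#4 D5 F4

F4 Eb5 F#4 Ab5 F4 F#4 C5 Eb4

The Bb trumpet sounds a major second below written, so transpose each written note down a major second.
G4 gives F4
F5 gives Eb5
G#4 gives F#4
Bb5 gives Ab5
G4 gives F4
G#4 gives F#4
D5 gives C5
F4 gives Eb4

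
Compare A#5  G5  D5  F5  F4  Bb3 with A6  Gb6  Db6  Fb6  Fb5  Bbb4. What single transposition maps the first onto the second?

up a diminished octave

From A#5 to A6 is 8 letter names — an octave of some quality.
A#5 to A6 is 11 semitones, which makes it a diminished octave; the second version is higher, so the direction is up.
Checking another pair — Bb3 → Bbb4 — gives the same interval.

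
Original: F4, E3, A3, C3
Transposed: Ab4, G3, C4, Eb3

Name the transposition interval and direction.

up a minor third

Take the first pair: F4 → Ab4. F to A spans 3 letter names, so the interval is some kind of third.
F4 to Ab4 is 3 semitones, which makes it a minor third; the second version is higher, so the direction is up.
Checking another pair — C3 → Eb3 — gives the same interval.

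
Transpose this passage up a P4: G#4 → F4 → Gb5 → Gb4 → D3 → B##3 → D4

C#5 Bb4 Cb6 Cb5 G3 E##4 G4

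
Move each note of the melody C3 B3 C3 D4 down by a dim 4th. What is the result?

G#2 F##3 G#2 A#3

A diminished fourth down from C3 gives G#2.
A diminished fourth down from B3 gives F##3.
A diminished fourth down from C3 gives G#2.
D4: a fourth down reaches A, and 4 semitones makes it A#3.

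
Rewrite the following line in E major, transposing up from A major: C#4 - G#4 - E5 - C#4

G#4 D#5 B5 G#4

From A up to E is a perfect fifth; apply that to each pitch.
C#4 gives G#4
G#4 gives D#5
E5 gives B5
C#4 gives G#4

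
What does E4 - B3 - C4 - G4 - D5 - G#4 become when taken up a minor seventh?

D5 A4 Bb4 F5 C6 F#5

E4: a seventh up reaches D, and 10 semitones makes it D5.
B3: a seventh up reaches A, and 10 semitones makes it A4.
C4: a seventh up reaches B, and 10 semitones makes it Bb4.
G4: a seventh up reaches F, and 10 semitones makes it F5.
D5 up a minor seventh is C6.
G#4: a seventh up reaches F, and 10 semitones makes it F#5.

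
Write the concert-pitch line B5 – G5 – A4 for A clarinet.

The A clarinet sounds a minor third below written, so the written part must be a minor third above concert — transpose each note up.
B5 -> D6
G5 -> Bb5
A4 -> C5

D6 Bb5 C5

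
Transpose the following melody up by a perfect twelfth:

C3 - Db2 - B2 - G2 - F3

G4 Ab3 F#4 D4 C5

C3: a twelfth up reaches G, and 19 semitones makes it G4.
A perfect twelfth up from Db2 gives Ab3.
B2 up a perfect twelfth is F#4.
G2: a twelfth up reaches D, and 19 semitones makes it D4.
F3 up a perfect twelfth is C5.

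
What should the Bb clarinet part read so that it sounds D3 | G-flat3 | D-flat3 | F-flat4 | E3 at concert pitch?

The Bb clarinet sounds a major second below written, so the written part must be a major second above concert — transpose each note up.
D3 -> E3
Gb3 -> Ab3
Db3 -> Eb3
Fb4 -> Gb4
E3 -> F#3

E3 Ab3 Eb3 Gb4 F#3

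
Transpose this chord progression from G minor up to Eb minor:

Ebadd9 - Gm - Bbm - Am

Cbadd9 Ebm Gbm Fm

G minor up to Eb minor is a minor sixth; each chord root moves by that interval while the quality stays the same.
Ebadd9: root Eb up a minor sixth → Cb, giving Cbadd9.
Gm: root G up a minor sixth → Eb, giving Ebm.
Bbm: root Bb up a minor sixth → Gb, giving Gbm.
Am: root A up a minor sixth → F, giving Fm.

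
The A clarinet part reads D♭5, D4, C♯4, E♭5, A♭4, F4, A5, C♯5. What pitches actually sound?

Bb4 B3 A#3 C5 F4 D4 F#5 A#4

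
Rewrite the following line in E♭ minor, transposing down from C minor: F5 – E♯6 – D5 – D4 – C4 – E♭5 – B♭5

From C down to E♭ is a major sixth; apply that to each pitch.
F5 gives Ab4
E#6 gives G#5
D5 gives F4
D4 gives F3
C4 gives Eb3
Eb5 gives Gb4
Bb5 gives Db5

Ab4 G#5 F4 F3 Eb3 Gb4 Db5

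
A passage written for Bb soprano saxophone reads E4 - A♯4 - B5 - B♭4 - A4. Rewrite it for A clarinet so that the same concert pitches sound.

F4 B4 C6 Cb5 Bb4

First find concert pitch: the Bb soprano saxophone sounds a major second below written, so E4 A♯4 B5 B♭4 A4 sounds D4 G#4 A5 Ab4 G4.
Then write for A clarinet: it sounds a minor third below written, so the part must be a minor third above concert.
D4 → F4
G#4 → B4
A5 → C6
Ab4 → Cb5
G4 → Bb4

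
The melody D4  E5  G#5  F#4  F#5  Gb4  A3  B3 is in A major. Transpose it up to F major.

From A up to F is a minor sixth; apply that to each pitch.
D4 to Bb4
E5 to C6
G#5 to E6
F#4 to D5
F#5 to D6
Gb4 to Ebb5
A3 to F4
B3 to G4

Bb4 C6 E6 D5 D6 Ebb5 F4 G4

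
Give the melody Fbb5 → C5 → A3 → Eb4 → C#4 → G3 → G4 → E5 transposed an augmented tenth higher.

Ab6 E#6 C##5 G#5 E##5 B#4 B#5 G##6

Fbb5: a tenth up reaches A, and 17 semitones makes it Ab6.
An augmented tenth up from C5 gives E#6.
An augmented tenth up from A3 gives C##5.
An augmented tenth up from Eb4 gives G#5.
An augmented tenth up from C#4 gives E##5.
G3: a tenth up reaches B, and 17 semitones makes it B#4.
G4 up an augmented tenth is B#5.
An augmented tenth up from E5 gives G##6.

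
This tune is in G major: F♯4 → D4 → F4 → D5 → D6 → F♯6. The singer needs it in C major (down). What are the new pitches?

B3 G3 Bb3 G4 G5 B5

From G down to C is a perfect fifth; apply that to each pitch.
F#4 gives B3
D4 gives G3
F4 gives Bb3
D5 gives G4
D6 gives G5
F#6 gives B5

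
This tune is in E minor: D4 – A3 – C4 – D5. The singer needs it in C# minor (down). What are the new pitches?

B3 F#3 A3 B4

E minor to C# minor down is a minor third, so every note moves down by that interval.
D4 to B3
A3 to F#3
C4 to A3
D5 to B4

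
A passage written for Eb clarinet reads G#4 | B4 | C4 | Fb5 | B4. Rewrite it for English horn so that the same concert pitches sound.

F#5 A5 Bb4 Ebb6 A5

First find concert pitch: the Eb clarinet sounds a minor third above written, so G#4 B4 C4 Fb5 B4 sounds B4 D5 Eb4 Abb5 D5.
Then write for English horn: it sounds a perfect fifth below written, so the part must be a perfect fifth above concert.
B4 → F#5
D5 → A5
Eb4 → Bb4
Abb5 → Ebb6
D5 → A5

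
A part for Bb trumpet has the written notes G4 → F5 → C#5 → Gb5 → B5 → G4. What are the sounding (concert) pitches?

The Bb trumpet sounds a major second below written, so transpose each written note down a major second.
G4 gives F4
F5 gives Eb5
C#5 gives B4
Gb5 gives Fb5
B5 gives A5
G4 gives F4

F4 Eb5 B4 Fb5 A5 F4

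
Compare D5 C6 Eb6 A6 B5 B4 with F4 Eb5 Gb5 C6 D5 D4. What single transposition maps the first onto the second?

down a major sixth

From D5 to F4 is 6 letter names — a sixth of some quality.
F4 to D5 is 9 semitones, which makes it a major sixth; the second version is lower, so the direction is down.
Checking another pair — B4 → D4 — gives the same interval.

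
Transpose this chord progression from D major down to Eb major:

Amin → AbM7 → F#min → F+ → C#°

D major down to Eb major is a major seventh; each chord root moves by that interval while the quality stays the same.
Amin: root A down a major seventh → Bb, giving Bbmin.
AbM7: root Ab down a major seventh → Bbb, giving BbbM7.
F#min: root F# down a major seventh → G, giving Gmin.
F+: root F down a major seventh → Gb, giving Gb+.
C#°: root C# down a major seventh → D, giving D°.

Bbmin BbbM7 Gmin Gb+ D°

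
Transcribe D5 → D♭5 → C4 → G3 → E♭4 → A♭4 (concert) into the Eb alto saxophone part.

B5 Bb5 A4 E4 C5 F5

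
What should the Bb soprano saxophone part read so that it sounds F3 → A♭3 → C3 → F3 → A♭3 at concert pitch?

Written C4 sounds as Bb3 on the Bb soprano saxophone, so concert pitches are written a major second up.
F3 becomes G3
Ab3 becomes Bb3
C3 becomes D3
F3 becomes G3
Ab3 becomes Bb3

G3 Bb3 D3 G3 Bb3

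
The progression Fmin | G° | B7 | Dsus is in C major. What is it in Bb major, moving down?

C major down to Bb major is a major second; each chord root moves by that interval while the quality stays the same.
Fmin: root F down a major second → Eb, giving Ebmin.
G°: root G down a major second → F, giving F°.
B7: root B down a major second → A, giving A7.
Dsus: root D down a major second → C, giving Csus.

Ebmin F° A7 Csus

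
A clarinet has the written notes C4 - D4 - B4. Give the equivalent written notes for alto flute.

D4 E4 C#5

First find concert pitch: the A clarinet sounds a minor third below written, so C4 D4 B4 sounds A3 B3 G#4.
Then write for alto flute: it sounds a perfect fourth below written, so the part must be a perfect fourth above concert.
A3 → D4
B3 → E4
G#4 → C#5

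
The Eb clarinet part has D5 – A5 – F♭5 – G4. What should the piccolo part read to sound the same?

First find concert pitch: the Eb clarinet sounds a minor third above written, so D5 A5 F♭5 G4 sounds F5 C6 Abb5 Bb4.
Then write for piccolo: it sounds a perfect octave above written, so the part must be a perfect octave below concert.
F5 → F4
C6 → C5
Abb5 → Abb4
Bb4 → Bb3

F4 C5 Abb4 Bb3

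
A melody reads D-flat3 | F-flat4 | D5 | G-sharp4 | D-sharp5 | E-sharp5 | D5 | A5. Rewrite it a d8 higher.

Dbb4 Fbb5 Db6 G5 D6 E6 Db6 Ab6

Db3 → Dbb4
Fb4 → Fbb5
D5 → Db6
G#4 → G5
D#5 → D6
E#5 → E6
D5 → Db6
A5 → Ab6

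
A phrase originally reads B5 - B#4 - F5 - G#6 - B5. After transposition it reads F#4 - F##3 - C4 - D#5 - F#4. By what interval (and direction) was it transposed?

Take the first pair: B5 → F#4. B to F spans 11 letter names, so the interval is some kind of eleventh.
F#4 to B5 is 17 semitones, which makes it a perfect eleventh; the second version is lower, so the direction is down.
Checking another pair — B5 → F#4 — gives the same interval.

down a perfect eleventh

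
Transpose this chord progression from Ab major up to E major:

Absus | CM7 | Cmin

Ab major up to E major is an augmented fifth; each chord root moves by that interval while the quality stays the same.
Absus: root Ab up an augmented fifth → E, giving Esus.
CM7: root C up an augmented fifth → G#, giving G#M7.
Cmin: root C up an augmented fifth → G#, giving G#min.

Esus G#M7 G#min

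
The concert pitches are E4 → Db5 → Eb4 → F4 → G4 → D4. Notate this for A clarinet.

G4 Fb5 Gb4 Ab4 Bb4 F4

The A clarinet sounds a minor third below written, so the written part must be a minor third above concert — transpose each note up.
E4 -> G4
Db5 -> Fb5
Eb4 -> Gb4
F4 -> Ab4
G4 -> Bb4
D4 -> F4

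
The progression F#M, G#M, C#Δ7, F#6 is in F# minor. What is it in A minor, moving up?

AM BM EΔ7 A6

F# minor up to A minor is a minor third; each chord root moves by that interval while the quality stays the same.
F#M: root F# up a minor third → A, giving AM.
G#M: root G# up a minor third → B, giving BM.
C#Δ7: root C# up a minor third → E, giving EΔ7.
F#6: root F# up a minor third → A, giving A6.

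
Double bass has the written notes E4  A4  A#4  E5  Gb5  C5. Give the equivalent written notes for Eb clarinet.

First find concert pitch: the double bass sounds a perfect octave below written, so E4 A4 A#4 E5 Gb5 C5 sounds E3 A3 A#3 E4 Gb4 C4.
Then write for Eb clarinet: it sounds a minor third above written, so the part must be a minor third below concert.
E3 → C#3
A3 → F#3
A#3 → F##3
E4 → C#4
Gb4 → Eb4
C4 → A3

C#3 F#3 F##3 C#4 Eb4 A3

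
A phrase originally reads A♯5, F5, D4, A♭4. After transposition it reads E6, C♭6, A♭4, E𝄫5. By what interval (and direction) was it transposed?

From A#5 to E6 is 5 letter names — a fifth of some quality.
A#5 to E6 is 6 semitones, which makes it a diminished fifth; the second version is higher, so the direction is up.
Checking another pair — Ab4 → Ebb5 — gives the same interval.

up a diminished fifth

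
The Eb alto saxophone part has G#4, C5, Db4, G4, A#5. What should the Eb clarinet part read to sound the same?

First find concert pitch: the Eb alto saxophone sounds a major sixth below written, so G#4 C5 Db4 G4 A#5 sounds B3 Eb4 Fb3 Bb3 C#5.
Then write for Eb clarinet: it sounds a minor third above written, so the part must be a minor third below concert.
B3 → G#3
Eb4 → C4
Fb3 → Db3
Bb3 → G3
C#5 → A#4

G#3 C4 Db3 G3 A#4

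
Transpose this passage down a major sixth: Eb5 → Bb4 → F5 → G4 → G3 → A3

Eb5: a sixth down reaches G, and 9 semitones makes it Gb4.
Bb4 down a major sixth is Db4.
F5 down a major sixth is Ab4.
A major sixth down from G4 gives Bb3.
A major sixth down from G3 gives Bb2.
A major sixth down from A3 gives C3.

Gb4 Db4 Ab4 Bb3 Bb2 C3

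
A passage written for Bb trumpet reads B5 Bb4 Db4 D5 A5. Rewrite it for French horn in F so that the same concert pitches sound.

E6 Eb5 Gb4 G5 D6

First find concert pitch: the Bb trumpet sounds a major second below written, so B5 Bb4 Db4 D5 A5 sounds A5 Ab4 Cb4 C5 G5.
Then write for French horn in F: it sounds a perfect fifth below written, so the part must be a perfect fifth above concert.
A5 → E6
Ab4 → Eb5
Cb4 → Gb4
C5 → G5
G5 → D6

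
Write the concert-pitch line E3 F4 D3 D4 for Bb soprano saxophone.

F#3 G4 E3 E4

Written C4 sounds as Bb3 on the Bb soprano saxophone, so concert pitches are written a major second up.
E3 gives F#3
F4 gives G4
D3 gives E3
D4 gives E4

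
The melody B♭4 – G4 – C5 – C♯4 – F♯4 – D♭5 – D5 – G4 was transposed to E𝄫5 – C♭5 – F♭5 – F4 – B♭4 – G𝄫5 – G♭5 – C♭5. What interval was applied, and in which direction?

From Bb4 to Ebb5 is 4 letter names — a fourth of some quality.
Bb4 to Ebb5 is 4 semitones, which makes it a diminished fourth; the second version is higher, so the direction is up.
Checking another pair — G4 → Cb5 — gives the same interval.

up a diminished fourth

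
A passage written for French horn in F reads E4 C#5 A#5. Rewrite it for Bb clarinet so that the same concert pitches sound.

B3 G#4 E#5

First find concert pitch: the French horn in F sounds a perfect fifth below written, so E4 C#5 A#5 sounds A3 F#4 D#5.
Then write for Bb clarinet: it sounds a major second below written, so the part must be a major second above concert.
A3 → B3
F#4 → G#4
D#5 → E#5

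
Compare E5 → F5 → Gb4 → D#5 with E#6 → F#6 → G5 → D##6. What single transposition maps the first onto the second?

up an augmented octave

Take the first pair: E5 → E#6. E to E spans 8 letter names, so the interval is some kind of octave.
E5 to E#6 is 13 semitones, which makes it an augmented octave; the second version is higher, so the direction is up.
Checking another pair — D#5 → D##6 — gives the same interval.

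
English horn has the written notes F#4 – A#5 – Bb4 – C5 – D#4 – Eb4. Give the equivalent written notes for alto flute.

E4 G#5 Ab4 Bb4 C#4 Db4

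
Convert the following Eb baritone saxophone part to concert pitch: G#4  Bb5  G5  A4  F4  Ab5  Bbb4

B2 Db4 Bb3 C3 Ab2 Cb4 Dbb3

Written C4 on the Eb baritone saxophone sounds as Eb2, a major thirteenth lower; apply that shift to every note.
G#4 → B2
Bb5 → Db4
G5 → Bb3
A4 → C3
F4 → Ab2
Ab5 → Cb4
Bbb4 → Dbb3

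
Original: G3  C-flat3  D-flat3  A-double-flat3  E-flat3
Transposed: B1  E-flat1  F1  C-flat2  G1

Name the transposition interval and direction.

down a minor thirteenth

From G3 to B1 is 13 letter names — a thirteenth of some quality.
B1 to G3 is 20 semitones, which makes it a minor thirteenth; the second version is lower, so the direction is down.
Checking another pair — Eb3 → G1 — gives the same interval.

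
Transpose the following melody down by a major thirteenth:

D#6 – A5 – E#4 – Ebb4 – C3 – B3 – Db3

D#6 gives F#4
A5 gives C4
E#4 gives G#2
Ebb4 gives Gbb2
C3 gives Eb1
B3 gives D2
Db3 gives Fb1

F#4 C4 G#2 Gbb2 Eb1 D2 Fb1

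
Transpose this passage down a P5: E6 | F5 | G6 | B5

A5 Bb4 C6 E5

E6 to A5
F5 to Bb4
G6 to C6
B5 to E5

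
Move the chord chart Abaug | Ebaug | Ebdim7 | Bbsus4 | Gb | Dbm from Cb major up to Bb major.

Gaug Daug Ddim7 Asus4 F Cm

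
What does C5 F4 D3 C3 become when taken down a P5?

A perfect fifth down from C5 gives F4.
A perfect fifth down from F4 gives Bb3.
A perfect fifth down from D3 gives G2.
C3: a fifth down reaches F, and 7 semitones makes it F2.

F4 Bb3 G2 F2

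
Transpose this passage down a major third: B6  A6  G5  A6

B6 gives G6
A6 gives F6
G5 gives Eb5
A6 gives F6

G6 F6 Eb5 F6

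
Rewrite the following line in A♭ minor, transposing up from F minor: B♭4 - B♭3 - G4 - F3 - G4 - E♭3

Db5 Db4 Bb4 Ab3 Bb4 Gb3

From F up to A♭ is a minor third; apply that to each pitch.
Bb4 → Db5
Bb3 → Db4
G4 → Bb4
F3 → Ab3
G4 → Bb4
Eb3 → Gb3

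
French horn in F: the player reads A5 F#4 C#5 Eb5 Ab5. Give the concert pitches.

D5 B3 F#4 Ab4 Db5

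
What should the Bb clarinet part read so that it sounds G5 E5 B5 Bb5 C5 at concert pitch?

A5 F#5 C#6 C6 D5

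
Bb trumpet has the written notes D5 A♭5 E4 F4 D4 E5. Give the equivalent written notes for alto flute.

F5 Cb6 G4 Ab4 F4 G5

First find concert pitch: the Bb trumpet sounds a major second below written, so D5 A♭5 E4 F4 D4 E5 sounds C5 Gb5 D4 Eb4 C4 D5.
Then write for alto flute: it sounds a perfect fourth below written, so the part must be a perfect fourth above concert.
C5 → F5
Gb5 → Cb6
D4 → G4
Eb4 → Ab4
C4 → F4
D5 → G5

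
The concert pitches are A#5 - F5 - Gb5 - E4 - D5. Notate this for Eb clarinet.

F##5 D5 Eb5 C#4 B4

Written C4 sounds as Eb4 on the Eb clarinet, so concert pitches are written a minor third down.
A#5 to F##5
F5 to D5
Gb5 to Eb5
E4 to C#4
D5 to B4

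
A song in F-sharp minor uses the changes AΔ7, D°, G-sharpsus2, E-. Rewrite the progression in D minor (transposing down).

F-sharp minor down to D minor is a major third; each chord root moves by that interval while the quality stays the same.
AΔ7: root A down a major third → F, giving FΔ7.
D°: root D down a major third → Bb, giving Bb°.
G-sharpsus2: root G-sharp down a major third → E, giving Esus2.
E-: root E down a major third → C, giving C-.

FΔ7 Bb° Esus2 C-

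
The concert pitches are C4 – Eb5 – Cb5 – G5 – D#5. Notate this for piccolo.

Written C4 sounds as C5 on the piccolo, so concert pitches are written a perfect octave down.
C4 gives C3
Eb5 gives Eb4
Cb5 gives Cb4
G5 gives G4
D#5 gives D#4

C3 Eb4 Cb4 G4 D#4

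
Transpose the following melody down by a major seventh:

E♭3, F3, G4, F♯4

Fb2 Gb2 Ab3 G3

Eb3 → Fb2
F3 → Gb2
G4 → Ab3
F#4 → G3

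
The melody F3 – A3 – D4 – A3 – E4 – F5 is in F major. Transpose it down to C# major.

F major to C# major down is a diminished fourth, so every note moves down by that interval.
F3 → C#3
A3 → E#3
D4 → A#3
A3 → E#3
E4 → B#3
F5 → C#5

C#3 E#3 A#3 E#3 B#3 C#5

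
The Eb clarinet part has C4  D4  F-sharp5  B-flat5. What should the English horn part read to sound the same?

Bb4 C5 E6 Ab6

First find concert pitch: the Eb clarinet sounds a minor third above written, so C4 D4 F-sharp5 B-flat5 sounds Eb4 F4 A5 Db6.
Then write for English horn: it sounds a perfect fifth below written, so the part must be a perfect fifth above concert.
Eb4 → Bb4
F4 → C5
A5 → E6
Db6 → Ab6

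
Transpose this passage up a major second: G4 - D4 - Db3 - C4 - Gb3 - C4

A4 E4 Eb3 D4 Ab3 D4

G4 gives A4
D4 gives E4
Db3 gives Eb3
C4 gives D4
Gb3 gives Ab3
C4 gives D4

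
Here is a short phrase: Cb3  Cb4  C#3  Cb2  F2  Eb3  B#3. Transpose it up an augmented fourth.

F3 F4 F##3 F2 B2 A3 E##4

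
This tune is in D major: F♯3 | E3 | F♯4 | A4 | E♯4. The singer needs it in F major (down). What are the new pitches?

A2 G2 A3 C4 G#3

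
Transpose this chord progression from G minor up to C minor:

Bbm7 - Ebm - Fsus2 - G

Ebm7 Abm Bbsus2 C

G minor up to C minor is a perfect fourth; each chord root moves by that interval while the quality stays the same.
Bbm7: root Bb up a perfect fourth → Eb, giving Ebm7.
Ebm: root Eb up a perfect fourth → Ab, giving Abm.
Fsus2: root F up a perfect fourth → Bb, giving Bbsus2.
G: root G up a perfect fourth → C, giving C.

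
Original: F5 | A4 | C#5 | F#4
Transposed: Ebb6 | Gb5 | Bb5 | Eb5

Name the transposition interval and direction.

From F5 to Ebb6 is 7 letter names — a seventh of some quality.
F5 to Ebb6 is 9 semitones, which makes it a diminished seventh; the second version is higher, so the direction is up.
Checking another pair — F#4 → Eb5 — gives the same interval.

up a diminished seventh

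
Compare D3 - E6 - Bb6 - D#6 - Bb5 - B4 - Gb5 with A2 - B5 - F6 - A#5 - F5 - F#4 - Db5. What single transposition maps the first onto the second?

down a perfect fourth

From D3 to A2 is 4 letter names — a fourth of some quality.
A2 to D3 is 5 semitones, which makes it a perfect fourth; the second version is lower, so the direction is down.
Checking another pair — Gb5 → Db5 — gives the same interval.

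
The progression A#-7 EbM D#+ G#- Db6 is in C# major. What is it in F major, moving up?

D-7 AbbM G+ C- Gbb6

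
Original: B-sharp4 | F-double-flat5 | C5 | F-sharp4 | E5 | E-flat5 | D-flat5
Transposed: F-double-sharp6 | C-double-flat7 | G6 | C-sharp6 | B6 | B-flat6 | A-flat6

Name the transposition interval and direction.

up a perfect twelfth

From B#4 to F##6 is 12 letter names — a twelfth of some quality.
B#4 to F##6 is 19 semitones, which makes it a perfect twelfth; the second version is higher, so the direction is up.
Checking another pair — Db5 → Ab6 — gives the same interval.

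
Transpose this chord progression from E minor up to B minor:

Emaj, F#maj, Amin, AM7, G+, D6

E minor up to B minor is a perfect fifth; each chord root moves by that interval while the quality stays the same.
Emaj: root E up a perfect fifth → B, giving Bmaj.
F#maj: root F# up a perfect fifth → C#, giving C#maj.
Amin: root A up a perfect fifth → E, giving Emin.
AM7: root A up a perfect fifth → E, giving EM7.
G+: root G up a perfect fifth → D, giving D+.
D6: root D up a perfect fifth → A, giving A6.

Bmaj C#maj Emin EM7 D+ A6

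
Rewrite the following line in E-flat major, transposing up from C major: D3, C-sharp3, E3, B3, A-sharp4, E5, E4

C major to E-flat major up is a minor third, so every note moves up by that interval.
D3 → F3
C#3 → E3
E3 → G3
B3 → D4
A#4 → C#5
E5 → G5
E4 → G4

F3 E3 G3 D4 C#5 G5 G4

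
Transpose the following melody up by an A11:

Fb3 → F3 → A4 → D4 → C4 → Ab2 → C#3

Bb4 B4 D#6 G#5 F#5 D4 F##4

Fb3 -> Bb4
F3 -> B4
A4 -> D#6
D4 -> G#5
C4 -> F#5
Ab2 -> D4
C#3 -> F##4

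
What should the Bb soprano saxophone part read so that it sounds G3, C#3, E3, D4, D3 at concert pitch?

Written C4 sounds as Bb3 on the Bb soprano saxophone, so concert pitches are written a major second up.
G3 -> A3
C#3 -> D#3
E3 -> F#3
D4 -> E4
D3 -> E3

A3 D#3 F#3 E4 E3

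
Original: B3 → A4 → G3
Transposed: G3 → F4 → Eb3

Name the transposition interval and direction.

down a major third

From B3 to G3 is 3 letter names — a third of some quality.
G3 to B3 is 4 semitones, which makes it a major third; the second version is lower, so the direction is down.
Checking another pair — G3 → Eb3 — gives the same interval.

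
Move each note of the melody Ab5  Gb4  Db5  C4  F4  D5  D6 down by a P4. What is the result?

Ab5 becomes Eb5
Gb4 becomes Db4
Db5 becomes Ab4
C4 becomes G3
F4 becomes C4
D5 becomes A4
D6 becomes A5

Eb5 Db4 Ab4 G3 C4 A4 A5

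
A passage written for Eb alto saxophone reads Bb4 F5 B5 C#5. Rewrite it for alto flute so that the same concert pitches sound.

Gb4 Db5 G5 A4

First find concert pitch: the Eb alto saxophone sounds a major sixth below written, so Bb4 F5 B5 C#5 sounds Db4 Ab4 D5 E4.
Then write for alto flute: it sounds a perfect fourth below written, so the part must be a perfect fourth above concert.
Db4 → Gb4
Ab4 → Db5
D5 → G5
E4 → A4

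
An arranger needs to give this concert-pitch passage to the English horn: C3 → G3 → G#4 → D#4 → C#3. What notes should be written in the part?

Written C4 sounds as F3 on the English horn, so concert pitches are written a perfect fifth up.
C3 -> G3
G3 -> D4
G#4 -> D#5
D#4 -> A#4
C#3 -> G#3

G3 D4 D#5 A#4 G#3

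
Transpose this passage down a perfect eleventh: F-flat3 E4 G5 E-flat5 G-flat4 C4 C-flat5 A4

Fb3 becomes Cb2
E4 becomes B2
G5 becomes D4
Eb5 becomes Bb3
Gb4 becomes Db3
C4 becomes G2
Cb5 becomes Gb3
A4 becomes E3

Cb2 B2 D4 Bb3 Db3 G2 Gb3 E3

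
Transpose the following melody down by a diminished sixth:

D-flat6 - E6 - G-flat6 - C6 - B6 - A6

Db6 down a diminished sixth is F#5.
E6: a sixth down reaches G, and 7 semitones makes it G##5.
Gb6: a sixth down reaches B, and 7 semitones makes it B5.
A diminished sixth down from C6 gives E#5.
B6: a sixth down reaches D, and 7 semitones makes it D##6.
A6 down a diminished sixth is C##6.

F#5 G##5 B5 E#5 D##6 C##6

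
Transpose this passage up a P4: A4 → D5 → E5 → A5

A4 becomes D5
D5 becomes G5
E5 becomes A5
A5 becomes D6

D5 G5 A5 D6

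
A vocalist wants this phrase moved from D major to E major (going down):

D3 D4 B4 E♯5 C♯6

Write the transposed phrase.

E2 E3 C#4 F##4 D#5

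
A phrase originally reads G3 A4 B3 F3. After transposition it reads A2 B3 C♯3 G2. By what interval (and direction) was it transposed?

Take the first pair: G3 → A2. G to A spans 7 letter names, so the interval is some kind of seventh.
A2 to G3 is 10 semitones, which makes it a minor seventh; the second version is lower, so the direction is down.
Checking another pair — F3 → G2 — gives the same interval.

down a minor seventh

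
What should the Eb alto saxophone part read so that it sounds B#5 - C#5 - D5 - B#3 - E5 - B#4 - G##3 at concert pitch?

The Eb alto saxophone sounds a major sixth below written, so the written part must be a major sixth above concert — transpose each note up.
B#5 → G##6
C#5 → A#5
D5 → B5
B#3 → G##4
E5 → C#6
B#4 → G##5
G##3 → E##4

G##6 A#5 B5 G##4 C#6 G##5 E##4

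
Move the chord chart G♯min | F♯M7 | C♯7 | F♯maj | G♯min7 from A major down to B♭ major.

A major down to B♭ major is a major seventh; each chord root moves by that interval while the quality stays the same.
G♯min: root G♯ down a major seventh → A, giving Amin.
F♯M7: root F♯ down a major seventh → G, giving GM7.
C♯7: root C♯ down a major seventh → D, giving D7.
F♯maj: root F♯ down a major seventh → G, giving Gmaj.
G♯min7: root G♯ down a major seventh → A, giving Amin7.

Amin GM7 D7 Gmaj Amin7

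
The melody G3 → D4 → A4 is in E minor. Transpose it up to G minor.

From E up to G is a minor third; apply that to each pitch.
G3 -> Bb3
D4 -> F4
A4 -> C5

Bb3 F4 C5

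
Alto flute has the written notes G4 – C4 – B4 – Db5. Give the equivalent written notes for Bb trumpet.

E4 A3 G#4 Bb4

First find concert pitch: the alto flute sounds a perfect fourth below written, so G4 C4 B4 Db5 sounds D4 G3 F#4 Ab4.
Then write for Bb trumpet: it sounds a major second below written, so the part must be a major second above concert.
D4 → E4
G3 → A3
F#4 → G#4
Ab4 → Bb4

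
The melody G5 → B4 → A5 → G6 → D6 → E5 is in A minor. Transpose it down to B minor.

A4 C#4 B4 A5 E5 F#4

From A down to B is a minor seventh; apply that to each pitch.
G5 gives A4
B4 gives C#4
A5 gives B4
G6 gives A5
D6 gives E5
E5 gives F#4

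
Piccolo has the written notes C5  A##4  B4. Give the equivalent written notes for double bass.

C7 A##6 B6

First find concert pitch: the piccolo sounds a perfect octave above written, so C5 A##4 B4 sounds C6 A##5 B5.
Then write for double bass: it sounds a perfect octave below written, so the part must be a perfect octave above concert.
C6 → C7
A##5 → A##6
B5 → B6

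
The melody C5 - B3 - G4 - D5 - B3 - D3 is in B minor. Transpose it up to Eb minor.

Fb5 Eb4 Cb5 Gb5 Eb4 Gb3

B minor to Eb minor up is a diminished fourth, so every note moves up by that interval.
C5 becomes Fb5
B3 becomes Eb4
G4 becomes Cb5
D5 becomes Gb5
B3 becomes Eb4
D3 becomes Gb3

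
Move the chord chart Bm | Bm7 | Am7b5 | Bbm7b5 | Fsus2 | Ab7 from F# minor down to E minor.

Am Am7 Gm7b5 Abm7b5 Ebsus2 Gb7

F# minor down to E minor is a major second; each chord root moves by that interval while the quality stays the same.
Bm: root B down a major second → A, giving Am.
Bm7: root B down a major second → A, giving Am7.
Am7b5: root A down a major second → G, giving Gm7b5.
Bbm7b5: root Bb down a major second → Ab, giving Abm7b5.
Fsus2: root F down a major second → Eb, giving Ebsus2.
Ab7: root Ab down a major second → Gb, giving Gb7.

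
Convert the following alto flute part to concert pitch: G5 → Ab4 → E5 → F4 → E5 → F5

Written C4 on the alto flute sounds as G3, a perfect fourth lower; apply that shift to every note.
G5 becomes D5
Ab4 becomes Eb4
E5 becomes B4
F4 becomes C4
E5 becomes B4
F5 becomes C5

D5 Eb4 B4 C4 B4 C5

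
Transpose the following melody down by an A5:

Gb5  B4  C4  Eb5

Cbb5 Eb4 Fb3 Abb4

Gb5 to Cbb5
B4 to Eb4
C4 to Fb3
Eb5 to Abb4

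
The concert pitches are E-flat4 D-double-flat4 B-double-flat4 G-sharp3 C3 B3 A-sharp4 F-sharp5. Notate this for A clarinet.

Gb4 Fbb4 Dbb5 B3 Eb3 D4 C#5 A5

Written C4 sounds as A3 on the A clarinet, so concert pitches are written a minor third up.
Eb4 → Gb4
Dbb4 → Fbb4
Bbb4 → Dbb5
G#3 → B3
C3 → Eb3
B3 → D4
A#4 → C#5
F#5 → A5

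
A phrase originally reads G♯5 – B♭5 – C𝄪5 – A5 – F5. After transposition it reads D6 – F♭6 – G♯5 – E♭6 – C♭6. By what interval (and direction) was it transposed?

up a diminished fifth

From G#5 to D6 is 5 letter names — a fifth of some quality.
G#5 to D6 is 6 semitones, which makes it a diminished fifth; the second version is higher, so the direction is up.
Checking another pair — F5 → Cb6 — gives the same interval.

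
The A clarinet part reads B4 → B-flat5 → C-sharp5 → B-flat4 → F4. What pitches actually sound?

G#4 G5 A#4 G4 D4

Written C4 on the A clarinet sounds as A3, a minor third lower; apply that shift to every note.
B4 gives G#4
Bb5 gives G5
C#5 gives A#4
Bb4 gives G4
F4 gives D4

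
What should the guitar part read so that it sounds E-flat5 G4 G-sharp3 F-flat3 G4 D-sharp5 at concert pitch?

Eb6 G5 G#4 Fb4 G5 D#6

Written C4 sounds as C3 on the guitar, so concert pitches are written a perfect octave up.
Eb5 → Eb6
G4 → G5
G#3 → G#4
Fb3 → Fb4
G4 → G5
D#5 → D#6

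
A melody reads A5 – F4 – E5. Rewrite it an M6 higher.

F#6 D5 C#6

A5 gives F#6
F4 gives D5
E5 gives C#6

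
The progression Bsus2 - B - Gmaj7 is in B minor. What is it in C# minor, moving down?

C#sus2 C# Amaj7

B minor down to C# minor is a minor seventh; each chord root moves by that interval while the quality stays the same.
Bsus2: root B down a minor seventh → C#, giving C#sus2.
B: root B down a minor seventh → C#, giving C#.
Gmaj7: root G down a minor seventh → A, giving Amaj7.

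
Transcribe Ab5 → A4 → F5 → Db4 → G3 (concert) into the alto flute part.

Db6 D5 Bb5 Gb4 C4

Written C4 sounds as G3 on the alto flute, so concert pitches are written a perfect fourth up.
Ab5 gives Db6
A4 gives D5
F5 gives Bb5
Db4 gives Gb4
G3 gives C4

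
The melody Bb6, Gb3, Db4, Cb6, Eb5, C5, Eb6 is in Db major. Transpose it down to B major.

From Db down to B is a diminished third; apply that to each pitch.
Bb6 -> G#6
Gb3 -> E3
Db4 -> B3
Cb6 -> A5
Eb5 -> C#5
C5 -> A#4
Eb6 -> C#6

G#6 E3 B3 A5 C#5 A#4 C#6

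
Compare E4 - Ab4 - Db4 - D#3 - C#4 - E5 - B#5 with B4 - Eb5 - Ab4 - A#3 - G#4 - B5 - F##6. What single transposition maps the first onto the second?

up a perfect fifth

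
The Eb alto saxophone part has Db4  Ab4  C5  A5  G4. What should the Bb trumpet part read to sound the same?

Gb3 Db4 F4 D5 C4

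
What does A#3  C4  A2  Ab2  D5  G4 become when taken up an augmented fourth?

D##4 F#4 D#3 D3 G#5 C#5

A#3 up an augmented fourth is D##4.
C4: a fourth up reaches F, and 6 semitones makes it F#4.
An augmented fourth up from A2 gives D#3.
An augmented fourth up from Ab2 gives D3.
An augmented fourth up from D5 gives G#5.
G4: a fourth up reaches C, and 6 semitones makes it C#5.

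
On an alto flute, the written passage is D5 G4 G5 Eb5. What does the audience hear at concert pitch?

A4 D4 D5 Bb4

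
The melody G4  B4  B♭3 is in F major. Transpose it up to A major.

F major to A major up is a major third, so every note moves up by that interval.
G4 gives B4
B4 gives D#5
Bb3 gives D4

B4 D#5 D4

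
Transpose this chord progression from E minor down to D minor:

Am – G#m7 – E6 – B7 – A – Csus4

E minor down to D minor is a major second; each chord root moves by that interval while the quality stays the same.
Am: root A down a major second → G, giving Gm.
G#m7: root G# down a major second → F#, giving F#m7.
E6: root E down a major second → D, giving D6.
B7: root B down a major second → A, giving A7.
A: root A down a major second → G, giving G.
Csus4: root C down a major second → Bb, giving Bbsus4.

Gm F#m7 D6 A7 G Bbsus4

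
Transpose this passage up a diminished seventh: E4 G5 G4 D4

E4 up a diminished seventh is Db5.
G5 up a diminished seventh is Fb6.
A diminished seventh up from G4 gives Fb5.
D4: a seventh up reaches C, and 9 semitones makes it Cb5.

Db5 Fb6 Fb5 Cb5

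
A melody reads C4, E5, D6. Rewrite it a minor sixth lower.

C4 down a minor sixth is E3.
E5 down a minor sixth is G#4.
A minor sixth down from D6 gives F#5.

E3 G#4 F#5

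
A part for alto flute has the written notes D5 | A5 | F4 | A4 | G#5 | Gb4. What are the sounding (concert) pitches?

A4 E5 C4 E4 D#5 Db4

Written C4 on the alto flute sounds as G3, a perfect fourth lower; apply that shift to every note.
D5 gives A4
A5 gives E5
F4 gives C4
A4 gives E4
G#5 gives D#5
Gb4 gives Db4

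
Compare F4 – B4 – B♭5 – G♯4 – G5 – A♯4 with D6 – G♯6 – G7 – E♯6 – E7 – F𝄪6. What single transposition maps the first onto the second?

up a major thirteenth

From F4 to D6 is 13 letter names — a thirteenth of some quality.
F4 to D6 is 21 semitones, which makes it a major thirteenth; the second version is higher, so the direction is up.
Checking another pair — A#4 → F##6 — gives the same interval.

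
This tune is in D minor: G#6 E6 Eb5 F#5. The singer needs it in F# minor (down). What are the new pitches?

D minor to F# minor down is a minor sixth, so every note moves down by that interval.
G#6 becomes B#5
E6 becomes G#5
Eb5 becomes G4
F#5 becomes A#4

B#5 G#5 G4 A#4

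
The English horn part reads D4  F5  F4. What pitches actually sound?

G3 Bb4 Bb3

The English horn sounds a perfect fifth below written, so transpose each written note down a perfect fifth.
D4 gives G3
F5 gives Bb4
F4 gives Bb3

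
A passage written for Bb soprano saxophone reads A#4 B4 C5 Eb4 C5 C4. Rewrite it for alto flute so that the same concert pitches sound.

C#5 D5 Eb5 Gb4 Eb5 Eb4

First find concert pitch: the Bb soprano saxophone sounds a major second below written, so A#4 B4 C5 Eb4 C5 C4 sounds G#4 A4 Bb4 Db4 Bb4 Bb3.
Then write for alto flute: it sounds a perfect fourth below written, so the part must be a perfect fourth above concert.
G#4 → C#5
A4 → D5
Bb4 → Eb5
Db4 → Gb4
Bb4 → Eb5
Bb3 → Eb4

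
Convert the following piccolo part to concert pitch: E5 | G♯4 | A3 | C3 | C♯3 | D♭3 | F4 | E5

E6 G#5 A4 C4 C#4 Db4 F5 E6

The piccolo sounds a perfect octave above written, so transpose each written note up a perfect octave.
E5 becomes E6
G#4 becomes G#5
A3 becomes A4
C3 becomes C4
C#3 becomes C#4
Db3 becomes Db4
F4 becomes F5
E5 becomes E6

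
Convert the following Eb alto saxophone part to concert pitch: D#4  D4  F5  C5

Written C4 on the Eb alto saxophone sounds as Eb3, a major sixth lower; apply that shift to every note.
D#4 becomes F#3
D4 becomes F3
F5 becomes Ab4
C5 becomes Eb4

F#3 F3 Ab4 Eb4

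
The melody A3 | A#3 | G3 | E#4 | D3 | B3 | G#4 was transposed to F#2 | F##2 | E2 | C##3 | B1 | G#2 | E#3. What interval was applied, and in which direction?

Take the first pair: A3 → F#2. A to F spans 10 letter names, so the interval is some kind of tenth.
F#2 to A3 is 15 semitones, which makes it a minor tenth; the second version is lower, so the direction is down.
Checking another pair — G#4 → E#3 — gives the same interval.

down a minor tenth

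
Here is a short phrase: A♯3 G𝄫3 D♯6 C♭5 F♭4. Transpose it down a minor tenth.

F##2 Ebb2 B#4 Ab3 Db3

A minor tenth down from A#3 gives F##2.
Gbb3: a tenth down reaches E, and 15 semitones makes it Ebb2.
D#6 down a minor tenth is B#4.
A minor tenth down from Cb5 gives Ab3.
Fb4 down a minor tenth is Db3.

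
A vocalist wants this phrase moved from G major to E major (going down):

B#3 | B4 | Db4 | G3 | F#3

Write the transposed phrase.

G##3 G#4 Bb3 E3 D#3

From G down to E is a minor third; apply that to each pitch.
B#3 -> G##3
B4 -> G#4
Db4 -> Bb3
G3 -> E3
F#3 -> D#3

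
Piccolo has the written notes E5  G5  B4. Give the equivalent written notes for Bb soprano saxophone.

F#6 A6 C#6

First find concert pitch: the piccolo sounds a perfect octave above written, so E5 G5 B4 sounds E6 G6 B5.
Then write for Bb soprano saxophone: it sounds a major second below written, so the part must be a major second above concert.
E6 → F#6
G6 → A6
B5 → C#6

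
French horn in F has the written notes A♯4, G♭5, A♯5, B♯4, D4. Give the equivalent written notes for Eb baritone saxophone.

B#5 Ab6 B#6 C##6 E5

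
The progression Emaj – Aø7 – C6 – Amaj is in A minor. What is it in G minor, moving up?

Dmaj Gø7 Bb6 Gmaj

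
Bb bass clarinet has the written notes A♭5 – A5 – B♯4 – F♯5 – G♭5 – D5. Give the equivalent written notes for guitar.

Gb5 G5 A#4 E5 Fb5 C5

First find concert pitch: the Bb bass clarinet sounds a major ninth below written, so A♭5 A5 B♯4 F♯5 G♭5 D5 sounds Gb4 G4 A#3 E4 Fb4 C4.
Then write for guitar: it sounds a perfect octave below written, so the part must be a perfect octave above concert.
Gb4 → Gb5
G4 → G5
A#3 → A#4
E4 → E5
Fb4 → Fb5
C4 → C5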